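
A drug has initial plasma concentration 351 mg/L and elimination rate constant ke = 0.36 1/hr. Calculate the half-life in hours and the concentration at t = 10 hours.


t_half = ln(2) / ke = 0.693147 / 0.36 = 1.925 hr
C(t) = C0 * exp(-ke*t) = 351 * exp(-0.36*10)
C(10) = 9.591 mg/L


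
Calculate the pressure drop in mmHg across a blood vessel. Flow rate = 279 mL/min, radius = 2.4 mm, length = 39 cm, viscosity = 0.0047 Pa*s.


dP = 8*mu*L*Q / (pi*r^4)
Q = 279 mL/min = 4.65e-06 m^3/s
dP = 654.2 Pa = 654.2 / 133.322 mmHg = 4.907 mmHg


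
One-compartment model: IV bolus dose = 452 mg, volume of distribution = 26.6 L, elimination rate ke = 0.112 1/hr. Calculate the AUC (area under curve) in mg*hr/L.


C0 = Dose/Vd = 452/26.6 = 16.9925 mg/L
AUC = C0/ke = 16.9925/0.112
AUC = 151.7 mg*hr/L


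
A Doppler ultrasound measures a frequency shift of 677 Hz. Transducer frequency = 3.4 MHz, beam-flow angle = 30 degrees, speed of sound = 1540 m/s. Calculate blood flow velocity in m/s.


v = fd * c / (2 * f0 * cos(theta))
v = 677 * 1540 / (2 * 3.4000e+06 * cos(30))
v = 0.177 m/s


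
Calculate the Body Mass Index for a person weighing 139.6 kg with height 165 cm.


BMI = weight / height^2
height = 165 cm = 1.65 m
BMI = 139.6 / 1.65^2
BMI = 51.28 kg/m^2


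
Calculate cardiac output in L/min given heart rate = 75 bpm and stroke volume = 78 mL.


CO = HR * SV
CO = 75 * 78 / 1000
CO = 5.85 L/min


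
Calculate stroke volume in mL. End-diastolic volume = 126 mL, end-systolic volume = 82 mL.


SV = EDV - ESV
SV = 126 - 82
SV = 44 mL


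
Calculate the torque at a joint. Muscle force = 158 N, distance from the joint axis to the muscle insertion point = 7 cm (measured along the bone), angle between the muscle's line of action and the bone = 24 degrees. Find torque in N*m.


Torque = F * d * sin(theta)   (moment arm = d*sin(theta))
d = 7 cm = 0.07 m
Torque = 158 * 0.07 * sin(24)
Torque = 4.499 N*m


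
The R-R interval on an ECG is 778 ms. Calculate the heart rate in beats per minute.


HR = 60 / RR_interval(s)
RR = 778 ms = 0.778 s
HR = 60 / 0.778 = 77.12 bpm


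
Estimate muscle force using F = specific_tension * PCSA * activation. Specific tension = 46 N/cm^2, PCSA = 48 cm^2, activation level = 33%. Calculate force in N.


F = sigma * PCSA * activation
F = 46 * 48 * 0.33
F = 728.6 N


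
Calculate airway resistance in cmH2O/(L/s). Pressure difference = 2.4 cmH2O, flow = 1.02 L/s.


R = dP / flow
R = 2.4 / 1.02
R = 2.353 cmH2O/(L/s)


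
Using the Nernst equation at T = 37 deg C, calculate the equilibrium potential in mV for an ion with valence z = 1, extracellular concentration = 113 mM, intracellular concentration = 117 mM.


E = (RT/(zF)) * ln(C_out/C_in)
T = 37 + 273.15 = 310.15 K
E = (8.314 * 310.15 / (1 * 96485)) * ln(113/117)
E = -0.9297 mV


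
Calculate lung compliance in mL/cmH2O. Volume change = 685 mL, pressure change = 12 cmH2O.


C = dV / dP
C = 685 / 12
C = 57.08 mL/cmH2O


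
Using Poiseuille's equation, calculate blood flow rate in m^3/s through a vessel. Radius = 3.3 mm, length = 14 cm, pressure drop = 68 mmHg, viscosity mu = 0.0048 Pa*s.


Q = pi*r^4*dP / (8*mu*L)
r = 0.0033 m, L = 0.14 m
dP = 68 mmHg = 9065.896 Pa
Q = 6.2829e-04 m^3/s


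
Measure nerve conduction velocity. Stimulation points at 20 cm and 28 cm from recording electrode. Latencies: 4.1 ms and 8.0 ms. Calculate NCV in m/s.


Distance = (28 - 20) / 100 = 0.08 m
dt = (8.0 - 4.1) / 1000 = 0.0039 s
NCV = dist / dt = 20.51 m/s


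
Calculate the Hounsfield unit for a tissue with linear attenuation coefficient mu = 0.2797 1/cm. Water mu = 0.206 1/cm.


HU = ((mu_tissue - mu_water) / mu_water) * 1000
HU = ((0.2797 - 0.206) / 0.206) * 1000
HU = 357.8


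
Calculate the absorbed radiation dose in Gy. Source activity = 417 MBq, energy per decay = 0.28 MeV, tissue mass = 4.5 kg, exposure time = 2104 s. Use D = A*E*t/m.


A = 417 MBq = 4.1700e+08 Bq
E = 0.28 MeV = 4.4856e-14 J
D = A*E*t/m = 4.1700e+08*4.4856e-14*2104/4.5
D = 0.008746 Gy


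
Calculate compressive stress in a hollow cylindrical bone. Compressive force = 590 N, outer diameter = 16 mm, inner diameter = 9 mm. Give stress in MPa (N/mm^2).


A = pi*(r_o^2 - r_i^2)
r_o = 8 mm, r_i = 4.5 mm
A = 137.445 mm^2
sigma = F/A = 590 / 137.445
sigma = 4.293 MPa


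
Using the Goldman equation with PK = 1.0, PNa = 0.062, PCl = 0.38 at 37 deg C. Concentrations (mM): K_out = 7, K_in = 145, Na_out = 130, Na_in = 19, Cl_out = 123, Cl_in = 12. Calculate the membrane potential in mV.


Vm = (RT/F)*ln((PK*Ko + PNa*Nao + PCl*Cli)/(PK*Ki + PNa*Nai + PCl*Clo))
Numer = 19.62, Denom = 192.918
Vm = -61.09 mV


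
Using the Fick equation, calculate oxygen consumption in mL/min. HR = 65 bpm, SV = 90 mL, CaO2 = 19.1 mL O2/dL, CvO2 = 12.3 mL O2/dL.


CO = HR*SV = 65*90/1000 = 5.85 L/min
a-v O2 diff = 19.1 - 12.3 = 6.8 mL/dL
VO2 = CO * (CaO2-CvO2) * 10 dL/L
VO2 = 5.85 * 6.8 * 10
VO2 = 397.8 mL/min


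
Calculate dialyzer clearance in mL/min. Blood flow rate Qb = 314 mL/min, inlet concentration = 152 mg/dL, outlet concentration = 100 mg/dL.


K = Qb * (Cb_in - Cb_out) / Cb_in
K = 314 * (152 - 100) / 152
K = 107.4 mL/min


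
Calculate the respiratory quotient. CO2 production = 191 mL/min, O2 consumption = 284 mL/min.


RQ = VCO2 / VO2
RQ = 191 / 284
RQ = 0.6725


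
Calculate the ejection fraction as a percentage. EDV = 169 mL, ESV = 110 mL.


SV = EDV - ESV = 169 - 110 = 59 mL
EF = SV/EDV * 100 = 59/169 * 100
EF = 34.91%


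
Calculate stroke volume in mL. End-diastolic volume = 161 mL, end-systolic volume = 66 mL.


SV = EDV - ESV
SV = 161 - 66
SV = 95 mL


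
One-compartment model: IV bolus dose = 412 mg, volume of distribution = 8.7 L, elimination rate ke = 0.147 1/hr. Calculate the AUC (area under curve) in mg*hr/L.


C0 = Dose/Vd = 412/8.7 = 47.3563 mg/L
AUC = C0/ke = 47.3563/0.147
AUC = 322.2 mg*hr/L


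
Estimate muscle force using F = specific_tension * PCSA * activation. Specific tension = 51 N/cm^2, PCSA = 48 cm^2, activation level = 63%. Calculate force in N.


F = sigma * PCSA * activation
F = 51 * 48 * 0.63
F = 1542 N


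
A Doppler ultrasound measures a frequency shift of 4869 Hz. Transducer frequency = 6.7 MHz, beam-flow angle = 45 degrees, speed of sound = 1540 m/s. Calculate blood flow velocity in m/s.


v = fd * c / (2 * f0 * cos(theta))
v = 4869 * 1540 / (2 * 6.7000e+06 * cos(45))
v = 0.7914 m/s


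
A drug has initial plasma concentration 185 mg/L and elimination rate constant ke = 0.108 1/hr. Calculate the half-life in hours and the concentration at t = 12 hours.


t_half = ln(2) / ke = 0.693147 / 0.108 = 6.418 hr
C(t) = C0 * exp(-ke*t) = 185 * exp(-0.108*12)
C(12) = 50.62 mg/L


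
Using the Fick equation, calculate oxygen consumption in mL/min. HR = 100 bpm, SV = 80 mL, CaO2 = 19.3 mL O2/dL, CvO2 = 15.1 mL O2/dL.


CO = HR*SV = 100*80/1000 = 8 L/min
a-v O2 diff = 19.3 - 15.1 = 4.2 mL/dL
VO2 = CO * (CaO2-CvO2) * 10 dL/L
VO2 = 8 * 4.2 * 10
VO2 = 336 mL/min


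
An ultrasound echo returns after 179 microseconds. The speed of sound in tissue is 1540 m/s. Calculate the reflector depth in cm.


depth = c * t / 2
t = 179 us = 1.7900e-04 s
depth = 1540 * 1.7900e-04 / 2
depth = 0.13783 m = 13.783 cm


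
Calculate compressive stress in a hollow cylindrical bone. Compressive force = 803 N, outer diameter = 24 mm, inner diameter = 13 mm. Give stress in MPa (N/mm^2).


A = pi*(r_o^2 - r_i^2)
r_o = 12 mm, r_i = 6.5 mm
A = 319.657 mm^2
sigma = F/A = 803 / 319.657
sigma = 2.512 MPa


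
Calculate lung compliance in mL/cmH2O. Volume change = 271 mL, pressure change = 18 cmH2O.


C = dV / dP
C = 271 / 18
C = 15.06 mL/cmH2O


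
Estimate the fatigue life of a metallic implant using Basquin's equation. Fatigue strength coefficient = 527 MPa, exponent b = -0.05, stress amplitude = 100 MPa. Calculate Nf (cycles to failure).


sigma_a = sigma_f' * (2Nf)^b
2Nf = (sigma_a/sigma_f')^(1/b)
2Nf = (100/527)^(1/-0.05)
2Nf = 2.7303122e+14
Nf = 1.3652e+14


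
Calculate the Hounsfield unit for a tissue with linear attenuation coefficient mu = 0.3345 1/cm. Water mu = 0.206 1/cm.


HU = ((mu_tissue - mu_water) / mu_water) * 1000
HU = ((0.3345 - 0.206) / 0.206) * 1000
HU = 623.8


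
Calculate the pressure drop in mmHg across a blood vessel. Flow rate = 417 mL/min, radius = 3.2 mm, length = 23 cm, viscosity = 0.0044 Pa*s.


dP = 8*mu*L*Q / (pi*r^4)
Q = 417 mL/min = 6.95e-06 m^3/s
dP = 170.807 Pa = 170.807 / 133.322 mmHg = 1.281 mmHg


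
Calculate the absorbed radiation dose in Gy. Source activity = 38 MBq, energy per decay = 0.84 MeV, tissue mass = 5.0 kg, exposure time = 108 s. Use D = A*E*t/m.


A = 38 MBq = 3.8000e+07 Bq
E = 0.84 MeV = 1.34568e-13 J
D = A*E*t/m = 3.8000e+07*1.34568e-13*108/5.0
D = 1.1045e-04 Gy


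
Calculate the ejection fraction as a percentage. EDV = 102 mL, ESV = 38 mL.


SV = EDV - ESV = 102 - 38 = 64 mL
EF = SV/EDV * 100 = 64/102 * 100
EF = 62.75%


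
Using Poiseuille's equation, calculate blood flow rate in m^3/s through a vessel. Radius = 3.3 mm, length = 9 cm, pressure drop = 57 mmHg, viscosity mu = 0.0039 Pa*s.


Q = pi*r^4*dP / (8*mu*L)
r = 0.0033 m, L = 0.09 m
dP = 57 mmHg = 7599.354 Pa
Q = 0.001008 m^3/s


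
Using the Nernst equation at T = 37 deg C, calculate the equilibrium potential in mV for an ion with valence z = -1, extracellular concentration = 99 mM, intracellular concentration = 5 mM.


E = (RT/(zF)) * ln(C_out/C_in)
T = 37 + 273.15 = 310.15 K
E = (8.314 * 310.15 / (-1 * 96485)) * ln(99/5)
E = -79.79 mV


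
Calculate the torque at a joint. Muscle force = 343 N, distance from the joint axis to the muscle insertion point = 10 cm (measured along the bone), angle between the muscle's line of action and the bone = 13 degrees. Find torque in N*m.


Torque = F * d * sin(theta)   (moment arm = d*sin(theta))
d = 10 cm = 0.1 m
Torque = 343 * 0.1 * sin(13)
Torque = 7.716 N*m


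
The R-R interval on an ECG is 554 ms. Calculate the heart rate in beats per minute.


HR = 60 / RR_interval(s)
RR = 554 ms = 0.554 s
HR = 60 / 0.554 = 108.3 bpm


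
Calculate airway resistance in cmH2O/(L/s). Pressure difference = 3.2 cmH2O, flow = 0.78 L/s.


R = dP / flow
R = 3.2 / 0.78
R = 4.103 cmH2O/(L/s)


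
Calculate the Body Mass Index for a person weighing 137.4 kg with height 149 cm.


BMI = weight / height^2
height = 149 cm = 1.49 m
BMI = 137.4 / 1.49^2
BMI = 61.89 kg/m^2


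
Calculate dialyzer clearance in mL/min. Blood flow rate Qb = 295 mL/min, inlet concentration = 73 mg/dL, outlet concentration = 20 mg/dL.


K = Qb * (Cb_in - Cb_out) / Cb_in
K = 295 * (73 - 20) / 73
K = 214.2 mL/min


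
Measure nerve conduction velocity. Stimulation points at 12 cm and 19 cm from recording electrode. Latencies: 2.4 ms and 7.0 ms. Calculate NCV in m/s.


Distance = (19 - 12) / 100 = 0.07 m
dt = (7.0 - 2.4) / 1000 = 0.0046 s
NCV = dist / dt = 15.22 m/s


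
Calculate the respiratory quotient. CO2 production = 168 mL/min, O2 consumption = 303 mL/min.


RQ = VCO2 / VO2
RQ = 168 / 303
RQ = 0.5545


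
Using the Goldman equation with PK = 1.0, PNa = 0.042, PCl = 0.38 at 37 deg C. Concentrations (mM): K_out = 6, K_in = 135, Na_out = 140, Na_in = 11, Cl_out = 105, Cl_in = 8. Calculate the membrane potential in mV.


Vm = (RT/F)*ln((PK*Ko + PNa*Nao + PCl*Cli)/(PK*Ki + PNa*Nai + PCl*Clo))
Numer = 14.92, Denom = 175.362
Vm = -65.86 mV


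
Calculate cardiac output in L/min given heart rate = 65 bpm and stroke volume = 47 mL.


CO = HR * SV
CO = 65 * 47 / 1000
CO = 3.055 L/min


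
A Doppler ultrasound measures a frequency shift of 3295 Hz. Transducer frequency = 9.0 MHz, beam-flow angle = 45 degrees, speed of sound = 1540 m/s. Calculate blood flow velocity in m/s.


v = fd * c / (2 * f0 * cos(theta))
v = 3295 * 1540 / (2 * 9.0000e+06 * cos(45))
v = 0.3987 m/s


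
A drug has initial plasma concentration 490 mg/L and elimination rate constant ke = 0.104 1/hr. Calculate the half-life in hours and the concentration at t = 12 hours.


t_half = ln(2) / ke = 0.693147 / 0.104 = 6.665 hr
C(t) = C0 * exp(-ke*t) = 490 * exp(-0.104*12)
C(12) = 140.7 mg/L


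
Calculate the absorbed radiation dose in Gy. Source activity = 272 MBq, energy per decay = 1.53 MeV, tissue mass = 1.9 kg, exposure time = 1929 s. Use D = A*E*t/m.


A = 272 MBq = 2.7200e+08 Bq
E = 1.53 MeV = 2.45106e-13 J
D = A*E*t/m = 2.7200e+08*2.45106e-13*1929/1.9
D = 0.06769 Gy


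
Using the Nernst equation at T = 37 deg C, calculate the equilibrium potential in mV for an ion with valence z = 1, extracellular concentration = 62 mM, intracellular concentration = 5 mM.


E = (RT/(zF)) * ln(C_out/C_in)
T = 37 + 273.15 = 310.15 K
E = (8.314 * 310.15 / (1 * 96485)) * ln(62/5)
E = 67.29 mV


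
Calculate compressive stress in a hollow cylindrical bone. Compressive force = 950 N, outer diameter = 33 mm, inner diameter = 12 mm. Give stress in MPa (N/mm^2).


A = pi*(r_o^2 - r_i^2)
r_o = 16.5 mm, r_i = 6 mm
A = 742.201 mm^2
sigma = F/A = 950 / 742.201
sigma = 1.28 MPa


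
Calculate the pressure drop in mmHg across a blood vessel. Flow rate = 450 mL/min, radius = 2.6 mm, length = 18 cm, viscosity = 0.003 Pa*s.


dP = 8*mu*L*Q / (pi*r^4)
Q = 450 mL/min = 7.5e-06 m^3/s
dP = 225.685 Pa = 225.685 / 133.322 mmHg = 1.693 mmHg


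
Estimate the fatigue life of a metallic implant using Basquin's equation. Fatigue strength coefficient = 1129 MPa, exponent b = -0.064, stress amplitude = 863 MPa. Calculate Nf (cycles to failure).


sigma_a = sigma_f' * (2Nf)^b
2Nf = (sigma_a/sigma_f')^(1/b)
2Nf = (863/1129)^(1/-0.064)
2Nf = 66.554
Nf = 33.28


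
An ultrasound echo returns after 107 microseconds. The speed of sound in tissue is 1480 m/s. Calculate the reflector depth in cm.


depth = c * t / 2
t = 107 us = 1.0700e-04 s
depth = 1480 * 1.0700e-04 / 2
depth = 0.07918 m = 7.918 cm


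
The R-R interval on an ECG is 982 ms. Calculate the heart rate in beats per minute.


HR = 60 / RR_interval(s)
RR = 982 ms = 0.982 s
HR = 60 / 0.982 = 61.1 bpm


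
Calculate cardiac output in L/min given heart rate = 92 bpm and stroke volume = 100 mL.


CO = HR * SV
CO = 92 * 100 / 1000
CO = 9.2 L/min


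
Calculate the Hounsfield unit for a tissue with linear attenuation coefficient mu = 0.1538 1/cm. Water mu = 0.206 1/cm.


HU = ((mu_tissue - mu_water) / mu_water) * 1000
HU = ((0.1538 - 0.206) / 0.206) * 1000
HU = -253.4


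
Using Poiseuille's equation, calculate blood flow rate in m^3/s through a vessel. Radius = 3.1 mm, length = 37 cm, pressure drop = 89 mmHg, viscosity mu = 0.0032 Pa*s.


Q = pi*r^4*dP / (8*mu*L)
r = 0.0031 m, L = 0.37 m
dP = 89 mmHg = 11865.658 Pa
Q = 3.6345e-04 m^3/s


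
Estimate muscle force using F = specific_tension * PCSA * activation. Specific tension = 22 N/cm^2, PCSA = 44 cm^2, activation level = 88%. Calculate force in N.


F = sigma * PCSA * activation
F = 22 * 44 * 0.88
F = 851.8 N


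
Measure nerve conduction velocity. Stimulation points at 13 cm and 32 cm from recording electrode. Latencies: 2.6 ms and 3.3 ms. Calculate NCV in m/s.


Distance = (32 - 13) / 100 = 0.19 m
dt = (3.3 - 2.6) / 1000 = 7.0000e-04 s
NCV = dist / dt = 271.4 m/s


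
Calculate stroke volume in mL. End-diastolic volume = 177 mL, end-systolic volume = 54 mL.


SV = EDV - ESV
SV = 177 - 54
SV = 123 mL


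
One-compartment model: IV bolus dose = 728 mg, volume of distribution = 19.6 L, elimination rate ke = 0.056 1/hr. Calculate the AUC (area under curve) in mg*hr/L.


C0 = Dose/Vd = 728/19.6 = 37.1429 mg/L
AUC = C0/ke = 37.1429/0.056
AUC = 663.3 mg*hr/L


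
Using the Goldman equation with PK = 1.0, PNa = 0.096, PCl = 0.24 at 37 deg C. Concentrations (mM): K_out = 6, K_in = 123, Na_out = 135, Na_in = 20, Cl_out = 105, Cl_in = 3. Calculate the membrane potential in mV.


Vm = (RT/F)*ln((PK*Ko + PNa*Nao + PCl*Cli)/(PK*Ki + PNa*Nai + PCl*Clo))
Numer = 19.68, Denom = 150.12
Vm = -54.3 mV


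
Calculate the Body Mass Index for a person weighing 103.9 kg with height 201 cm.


BMI = weight / height^2
height = 201 cm = 2.01 m
BMI = 103.9 / 2.01^2
BMI = 25.72 kg/m^2


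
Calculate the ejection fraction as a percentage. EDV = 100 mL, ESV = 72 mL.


SV = EDV - ESV = 100 - 72 = 28 mL
EF = SV/EDV * 100 = 28/100 * 100
EF = 28%


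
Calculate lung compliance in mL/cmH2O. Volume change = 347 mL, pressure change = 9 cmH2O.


C = dV / dP
C = 347 / 9
C = 38.56 mL/cmH2O


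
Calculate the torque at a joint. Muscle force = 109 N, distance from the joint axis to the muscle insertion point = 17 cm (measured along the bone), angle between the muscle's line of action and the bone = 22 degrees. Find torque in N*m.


Torque = F * d * sin(theta)   (moment arm = d*sin(theta))
d = 17 cm = 0.17 m
Torque = 109 * 0.17 * sin(22)
Torque = 6.941 N*m


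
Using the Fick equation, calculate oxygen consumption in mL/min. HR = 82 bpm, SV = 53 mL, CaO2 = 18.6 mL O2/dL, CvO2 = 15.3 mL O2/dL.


CO = HR*SV = 82*53/1000 = 4.346 L/min
a-v O2 diff = 18.6 - 15.3 = 3.3 mL/dL
VO2 = CO * (CaO2-CvO2) * 10 dL/L
VO2 = 4.346 * 3.3 * 10
VO2 = 143.4 mL/min


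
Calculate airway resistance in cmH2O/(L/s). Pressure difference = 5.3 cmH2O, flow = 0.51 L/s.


R = dP / flow
R = 5.3 / 0.51
R = 10.39 cmH2O/(L/s)


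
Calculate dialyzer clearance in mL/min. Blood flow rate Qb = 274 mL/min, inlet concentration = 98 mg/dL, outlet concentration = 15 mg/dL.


K = Qb * (Cb_in - Cb_out) / Cb_in
K = 274 * (98 - 15) / 98
K = 232.1 mL/min


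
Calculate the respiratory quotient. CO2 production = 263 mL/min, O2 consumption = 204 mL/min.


RQ = VCO2 / VO2
RQ = 263 / 204
RQ = 1.289


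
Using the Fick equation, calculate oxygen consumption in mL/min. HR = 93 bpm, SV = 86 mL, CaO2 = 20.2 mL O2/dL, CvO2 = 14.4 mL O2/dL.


CO = HR*SV = 93*86/1000 = 7.998 L/min
a-v O2 diff = 20.2 - 14.4 = 5.8 mL/dL
VO2 = CO * (CaO2-CvO2) * 10 dL/L
VO2 = 7.998 * 5.8 * 10
VO2 = 463.9 mL/min


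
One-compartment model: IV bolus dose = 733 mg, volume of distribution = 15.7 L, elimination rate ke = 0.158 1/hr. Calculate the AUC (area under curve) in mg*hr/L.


C0 = Dose/Vd = 733/15.7 = 46.6879 mg/L
AUC = C0/ke = 46.6879/0.158
AUC = 295.5 mg*hr/L


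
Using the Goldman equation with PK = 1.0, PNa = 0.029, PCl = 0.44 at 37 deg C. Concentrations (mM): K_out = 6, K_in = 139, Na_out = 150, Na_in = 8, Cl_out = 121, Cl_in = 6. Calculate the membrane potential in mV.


Vm = (RT/F)*ln((PK*Ko + PNa*Nao + PCl*Cli)/(PK*Ki + PNa*Nai + PCl*Clo))
Numer = 12.99, Denom = 192.472
Vm = -72.05 mV


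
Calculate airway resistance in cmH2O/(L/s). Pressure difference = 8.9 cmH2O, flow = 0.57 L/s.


R = dP / flow
R = 8.9 / 0.57
R = 15.61 cmH2O/(L/s)


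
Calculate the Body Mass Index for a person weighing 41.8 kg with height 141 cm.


BMI = weight / height^2
height = 141 cm = 1.41 m
BMI = 41.8 / 1.41^2
BMI = 21.03 kg/m^2


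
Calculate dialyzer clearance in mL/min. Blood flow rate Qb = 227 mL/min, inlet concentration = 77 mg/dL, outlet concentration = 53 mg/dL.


K = Qb * (Cb_in - Cb_out) / Cb_in
K = 227 * (77 - 53) / 77
K = 70.75 mL/min


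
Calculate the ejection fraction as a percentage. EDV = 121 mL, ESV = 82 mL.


SV = EDV - ESV = 121 - 82 = 39 mL
EF = SV/EDV * 100 = 39/121 * 100
EF = 32.23%


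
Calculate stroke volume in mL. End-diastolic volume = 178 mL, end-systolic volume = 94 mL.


SV = EDV - ESV
SV = 178 - 94
SV = 84 mL


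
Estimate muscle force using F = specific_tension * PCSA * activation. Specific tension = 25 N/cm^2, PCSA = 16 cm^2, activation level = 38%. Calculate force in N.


F = sigma * PCSA * activation
F = 25 * 16 * 0.38
F = 152 N


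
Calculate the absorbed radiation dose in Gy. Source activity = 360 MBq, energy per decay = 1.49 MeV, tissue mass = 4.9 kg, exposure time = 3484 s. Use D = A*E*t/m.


A = 360 MBq = 3.6000e+08 Bq
E = 1.49 MeV = 2.38698e-13 J
D = A*E*t/m = 3.6000e+08*2.38698e-13*3484/4.9
D = 0.0611 Gy


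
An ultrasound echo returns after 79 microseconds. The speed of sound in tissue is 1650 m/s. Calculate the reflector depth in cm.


depth = c * t / 2
t = 79 us = 7.9000e-05 s
depth = 1650 * 7.9000e-05 / 2
depth = 0.065175 m = 6.5175 cm


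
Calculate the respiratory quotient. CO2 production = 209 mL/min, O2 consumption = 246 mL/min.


RQ = VCO2 / VO2
RQ = 209 / 246
RQ = 0.8496


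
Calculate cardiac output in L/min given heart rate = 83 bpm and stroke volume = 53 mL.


CO = HR * SV
CO = 83 * 53 / 1000
CO = 4.399 L/min


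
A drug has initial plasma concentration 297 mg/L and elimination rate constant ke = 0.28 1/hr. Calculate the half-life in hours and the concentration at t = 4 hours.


t_half = ln(2) / ke = 0.693147 / 0.28 = 2.476 hr
C(t) = C0 * exp(-ke*t) = 297 * exp(-0.28*4)
C(4) = 96.91 mg/L


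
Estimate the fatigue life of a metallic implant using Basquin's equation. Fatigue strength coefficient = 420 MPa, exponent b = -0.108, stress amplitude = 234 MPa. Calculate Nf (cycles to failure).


sigma_a = sigma_f' * (2Nf)^b
2Nf = (sigma_a/sigma_f')^(1/b)
2Nf = (234/420)^(1/-0.108)
2Nf = 224.98907
Nf = 112.5


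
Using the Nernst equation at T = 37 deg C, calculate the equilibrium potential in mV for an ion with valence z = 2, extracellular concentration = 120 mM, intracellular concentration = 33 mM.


E = (RT/(zF)) * ln(C_out/C_in)
T = 37 + 273.15 = 310.15 K
E = (8.314 * 310.15 / (2 * 96485)) * ln(120/33)
E = 17.25 mV


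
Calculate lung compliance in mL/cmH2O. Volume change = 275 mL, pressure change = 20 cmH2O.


C = dV / dP
C = 275 / 20
C = 13.75 mL/cmH2O


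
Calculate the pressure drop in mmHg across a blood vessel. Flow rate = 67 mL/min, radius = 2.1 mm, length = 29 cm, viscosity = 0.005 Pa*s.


dP = 8*mu*L*Q / (pi*r^4)
Q = 67 mL/min = 1.11667e-06 m^3/s
dP = 212.01 Pa = 212.01 / 133.322 mmHg = 1.59 mmHg


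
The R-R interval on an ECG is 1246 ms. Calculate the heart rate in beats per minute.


HR = 60 / RR_interval(s)
RR = 1246 ms = 1.246 s
HR = 60 / 1.246 = 48.15 bpm


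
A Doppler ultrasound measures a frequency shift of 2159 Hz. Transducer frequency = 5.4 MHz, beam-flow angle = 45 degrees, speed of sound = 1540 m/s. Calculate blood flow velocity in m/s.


v = fd * c / (2 * f0 * cos(theta))
v = 2159 * 1540 / (2 * 5.4000e+06 * cos(45))
v = 0.4354 m/s


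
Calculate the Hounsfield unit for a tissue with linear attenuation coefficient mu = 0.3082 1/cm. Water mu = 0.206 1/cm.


HU = ((mu_tissue - mu_water) / mu_water) * 1000
HU = ((0.3082 - 0.206) / 0.206) * 1000
HU = 496.1


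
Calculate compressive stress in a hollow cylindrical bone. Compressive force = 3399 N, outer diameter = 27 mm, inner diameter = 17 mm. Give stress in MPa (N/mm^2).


A = pi*(r_o^2 - r_i^2)
r_o = 13.5 mm, r_i = 8.5 mm
A = 345.575 mm^2
sigma = F/A = 3399 / 345.575
sigma = 9.836 MPa


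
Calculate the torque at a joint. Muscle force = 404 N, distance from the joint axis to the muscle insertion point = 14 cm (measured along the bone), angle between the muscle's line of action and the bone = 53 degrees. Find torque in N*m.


Torque = F * d * sin(theta)   (moment arm = d*sin(theta))
d = 14 cm = 0.14 m
Torque = 404 * 0.14 * sin(53)
Torque = 45.17 N*m


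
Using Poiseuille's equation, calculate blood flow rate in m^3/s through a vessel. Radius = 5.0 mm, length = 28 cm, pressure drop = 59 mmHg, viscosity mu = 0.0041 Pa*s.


Q = pi*r^4*dP / (8*mu*L)
r = 0.005 m, L = 0.28 m
dP = 59 mmHg = 7865.998 Pa
Q = 0.001682 m^3/s


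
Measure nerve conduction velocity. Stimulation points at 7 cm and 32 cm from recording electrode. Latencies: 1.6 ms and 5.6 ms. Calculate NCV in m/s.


Distance = (32 - 7) / 100 = 0.25 m
dt = (5.6 - 1.6) / 1000 = 0.004 s
NCV = dist / dt = 62.5 m/s


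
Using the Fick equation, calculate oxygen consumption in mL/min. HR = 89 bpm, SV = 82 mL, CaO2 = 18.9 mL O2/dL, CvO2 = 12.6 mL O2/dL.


CO = HR*SV = 89*82/1000 = 7.298 L/min
a-v O2 diff = 18.9 - 12.6 = 6.3 mL/dL
VO2 = CO * (CaO2-CvO2) * 10 dL/L
VO2 = 7.298 * 6.3 * 10
VO2 = 459.8 mL/min


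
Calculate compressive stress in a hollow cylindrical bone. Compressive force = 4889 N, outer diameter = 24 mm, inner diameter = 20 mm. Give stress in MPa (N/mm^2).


A = pi*(r_o^2 - r_i^2)
r_o = 12 mm, r_i = 10 mm
A = 138.23 mm^2
sigma = F/A = 4889 / 138.23
sigma = 35.37 MPa


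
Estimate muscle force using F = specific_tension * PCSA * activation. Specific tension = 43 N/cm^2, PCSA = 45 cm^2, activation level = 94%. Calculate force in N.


F = sigma * PCSA * activation
F = 43 * 45 * 0.94
F = 1819 N


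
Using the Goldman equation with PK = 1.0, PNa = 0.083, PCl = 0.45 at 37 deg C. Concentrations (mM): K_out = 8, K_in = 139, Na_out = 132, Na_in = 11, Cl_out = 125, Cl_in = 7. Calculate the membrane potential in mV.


Vm = (RT/F)*ln((PK*Ko + PNa*Nao + PCl*Cli)/(PK*Ki + PNa*Nai + PCl*Clo))
Numer = 22.106, Denom = 196.163
Vm = -58.34 mV


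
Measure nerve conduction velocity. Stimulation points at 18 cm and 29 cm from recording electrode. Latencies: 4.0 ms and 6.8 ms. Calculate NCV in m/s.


Distance = (29 - 18) / 100 = 0.11 m
dt = (6.8 - 4.0) / 1000 = 0.0028 s
NCV = dist / dt = 39.29 m/s


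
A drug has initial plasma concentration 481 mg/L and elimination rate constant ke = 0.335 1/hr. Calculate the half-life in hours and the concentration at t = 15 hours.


t_half = ln(2) / ke = 0.693147 / 0.335 = 2.069 hr
C(t) = C0 * exp(-ke*t) = 481 * exp(-0.335*15)
C(15) = 3.161 mg/L


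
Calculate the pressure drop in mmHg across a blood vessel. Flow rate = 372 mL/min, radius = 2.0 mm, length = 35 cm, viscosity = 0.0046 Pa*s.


dP = 8*mu*L*Q / (pi*r^4)
Q = 372 mL/min = 6.2e-06 m^3/s
dP = 1588.68 Pa = 1588.68 / 133.322 mmHg = 11.92 mmHg


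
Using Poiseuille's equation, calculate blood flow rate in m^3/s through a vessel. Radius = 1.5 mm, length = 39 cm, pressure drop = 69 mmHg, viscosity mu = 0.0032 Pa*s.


Q = pi*r^4*dP / (8*mu*L)
r = 0.0015 m, L = 0.39 m
dP = 69 mmHg = 9199.218 Pa
Q = 1.4654e-05 m^3/s


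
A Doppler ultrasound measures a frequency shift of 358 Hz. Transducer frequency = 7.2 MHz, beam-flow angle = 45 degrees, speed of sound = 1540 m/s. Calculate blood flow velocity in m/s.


v = fd * c / (2 * f0 * cos(theta))
v = 358 * 1540 / (2 * 7.2000e+06 * cos(45))
v = 0.05414 m/s


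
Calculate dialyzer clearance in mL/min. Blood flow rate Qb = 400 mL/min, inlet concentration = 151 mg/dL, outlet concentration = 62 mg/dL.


K = Qb * (Cb_in - Cb_out) / Cb_in
K = 400 * (151 - 62) / 151
K = 235.8 mL/min


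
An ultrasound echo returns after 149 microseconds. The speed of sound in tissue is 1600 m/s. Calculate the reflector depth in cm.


depth = c * t / 2
t = 149 us = 1.4900e-04 s
depth = 1600 * 1.4900e-04 / 2
depth = 0.1192 m = 11.92 cm


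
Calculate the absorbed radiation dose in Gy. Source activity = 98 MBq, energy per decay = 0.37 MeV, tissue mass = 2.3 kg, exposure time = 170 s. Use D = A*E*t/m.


A = 98 MBq = 9.8000e+07 Bq
E = 0.37 MeV = 5.9274e-14 J
D = A*E*t/m = 9.8000e+07*5.9274e-14*170/2.3
D = 4.2935e-04 Gy


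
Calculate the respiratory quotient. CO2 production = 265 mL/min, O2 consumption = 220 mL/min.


RQ = VCO2 / VO2
RQ = 265 / 220
RQ = 1.205


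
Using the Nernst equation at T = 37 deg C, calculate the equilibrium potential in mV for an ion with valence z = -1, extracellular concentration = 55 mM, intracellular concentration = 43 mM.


E = (RT/(zF)) * ln(C_out/C_in)
T = 37 + 273.15 = 310.15 K
E = (8.314 * 310.15 / (-1 * 96485)) * ln(55/43)
E = -6.578 mV


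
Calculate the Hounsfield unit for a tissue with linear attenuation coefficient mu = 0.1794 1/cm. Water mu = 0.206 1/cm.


HU = ((mu_tissue - mu_water) / mu_water) * 1000
HU = ((0.1794 - 0.206) / 0.206) * 1000
HU = -129.1


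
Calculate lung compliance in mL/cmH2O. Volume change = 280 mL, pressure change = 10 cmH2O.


C = dV / dP
C = 280 / 10
C = 28 mL/cmH2O


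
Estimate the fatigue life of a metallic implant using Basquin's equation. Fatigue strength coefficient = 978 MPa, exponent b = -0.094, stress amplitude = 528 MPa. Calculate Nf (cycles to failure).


sigma_a = sigma_f' * (2Nf)^b
2Nf = (sigma_a/sigma_f')^(1/b)
2Nf = (528/978)^(1/-0.094)
2Nf = 704.57108
Nf = 352.3


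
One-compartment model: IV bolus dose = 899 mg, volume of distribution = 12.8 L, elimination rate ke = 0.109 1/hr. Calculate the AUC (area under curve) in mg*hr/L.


C0 = Dose/Vd = 899/12.8 = 70.2344 mg/L
AUC = C0/ke = 70.2344/0.109
AUC = 644.4 mg*hr/L


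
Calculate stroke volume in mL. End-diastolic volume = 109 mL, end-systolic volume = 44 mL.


SV = EDV - ESV
SV = 109 - 44
SV = 65 mL


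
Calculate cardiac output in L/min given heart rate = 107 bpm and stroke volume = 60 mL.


CO = HR * SV
CO = 107 * 60 / 1000
CO = 6.42 L/min


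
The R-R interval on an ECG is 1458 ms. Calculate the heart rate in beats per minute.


HR = 60 / RR_interval(s)
RR = 1458 ms = 1.458 s
HR = 60 / 1.458 = 41.15 bpm


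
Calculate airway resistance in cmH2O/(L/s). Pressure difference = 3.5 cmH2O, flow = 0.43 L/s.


R = dP / flow
R = 3.5 / 0.43
R = 8.14 cmH2O/(L/s)


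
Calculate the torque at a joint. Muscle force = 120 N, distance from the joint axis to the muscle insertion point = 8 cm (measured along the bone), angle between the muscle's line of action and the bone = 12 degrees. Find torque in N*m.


Torque = F * d * sin(theta)   (moment arm = d*sin(theta))
d = 8 cm = 0.08 m
Torque = 120 * 0.08 * sin(12)
Torque = 1.996 N*m


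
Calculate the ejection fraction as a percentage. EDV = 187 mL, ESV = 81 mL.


SV = EDV - ESV = 187 - 81 = 106 mL
EF = SV/EDV * 100 = 106/187 * 100
EF = 56.68%


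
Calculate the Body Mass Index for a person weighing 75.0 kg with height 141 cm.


BMI = weight / height^2
height = 141 cm = 1.41 m
BMI = 75.0 / 1.41^2
BMI = 37.72 kg/m^2


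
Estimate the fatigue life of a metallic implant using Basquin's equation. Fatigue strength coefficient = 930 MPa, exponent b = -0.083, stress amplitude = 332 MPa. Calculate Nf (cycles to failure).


sigma_a = sigma_f' * (2Nf)^b
2Nf = (sigma_a/sigma_f')^(1/b)
2Nf = (332/930)^(1/-0.083)
2Nf = 245299.78
Nf = 1.226e+05


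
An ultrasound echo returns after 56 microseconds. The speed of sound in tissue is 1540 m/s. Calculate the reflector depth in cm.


depth = c * t / 2
t = 56 us = 5.6000e-05 s
depth = 1540 * 5.6000e-05 / 2
depth = 0.04312 m = 4.312 cm


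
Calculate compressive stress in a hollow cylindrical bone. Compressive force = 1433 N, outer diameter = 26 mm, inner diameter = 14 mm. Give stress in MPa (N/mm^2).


A = pi*(r_o^2 - r_i^2)
r_o = 13 mm, r_i = 7 mm
A = 376.991 mm^2
sigma = F/A = 1433 / 376.991
sigma = 3.801 MPa


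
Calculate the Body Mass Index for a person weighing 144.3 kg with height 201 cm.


BMI = weight / height^2
height = 201 cm = 2.01 m
BMI = 144.3 / 2.01^2
BMI = 35.72 kg/m^2


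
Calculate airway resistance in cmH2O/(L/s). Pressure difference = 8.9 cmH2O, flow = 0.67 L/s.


R = dP / flow
R = 8.9 / 0.67
R = 13.28 cmH2O/(L/s)


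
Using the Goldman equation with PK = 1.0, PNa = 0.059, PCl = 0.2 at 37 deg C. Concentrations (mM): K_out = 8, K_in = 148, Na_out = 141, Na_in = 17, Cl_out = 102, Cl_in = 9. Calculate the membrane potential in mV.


Vm = (RT/F)*ln((PK*Ko + PNa*Nao + PCl*Cli)/(PK*Ki + PNa*Nai + PCl*Clo))
Numer = 18.119, Denom = 169.403
Vm = -59.74 mV


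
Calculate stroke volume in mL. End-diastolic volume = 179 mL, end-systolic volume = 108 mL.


SV = EDV - ESV
SV = 179 - 108
SV = 71 mL


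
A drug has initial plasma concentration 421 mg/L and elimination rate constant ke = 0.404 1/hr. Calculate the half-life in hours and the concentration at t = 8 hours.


t_half = ln(2) / ke = 0.693147 / 0.404 = 1.716 hr
C(t) = C0 * exp(-ke*t) = 421 * exp(-0.404*8)
C(8) = 16.62 mg/L


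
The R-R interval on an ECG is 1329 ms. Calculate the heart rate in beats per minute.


HR = 60 / RR_interval(s)
RR = 1329 ms = 1.329 s
HR = 60 / 1.329 = 45.15 bpm


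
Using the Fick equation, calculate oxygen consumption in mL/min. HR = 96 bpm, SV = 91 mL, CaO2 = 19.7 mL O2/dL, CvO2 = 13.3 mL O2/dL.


CO = HR*SV = 96*91/1000 = 8.736 L/min
a-v O2 diff = 19.7 - 13.3 = 6.4 mL/dL
VO2 = CO * (CaO2-CvO2) * 10 dL/L
VO2 = 8.736 * 6.4 * 10
VO2 = 559.1 mL/min


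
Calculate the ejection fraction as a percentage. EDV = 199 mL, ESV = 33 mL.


SV = EDV - ESV = 199 - 33 = 166 mL
EF = SV/EDV * 100 = 166/199 * 100
EF = 83.42%


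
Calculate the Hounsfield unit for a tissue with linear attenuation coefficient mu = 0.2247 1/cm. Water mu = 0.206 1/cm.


HU = ((mu_tissue - mu_water) / mu_water) * 1000
HU = ((0.2247 - 0.206) / 0.206) * 1000
HU = 90.78


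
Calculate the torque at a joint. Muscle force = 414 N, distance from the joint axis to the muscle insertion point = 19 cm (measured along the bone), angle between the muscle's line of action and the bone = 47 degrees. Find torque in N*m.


Torque = F * d * sin(theta)   (moment arm = d*sin(theta))
d = 19 cm = 0.19 m
Torque = 414 * 0.19 * sin(47)
Torque = 57.53 N*m


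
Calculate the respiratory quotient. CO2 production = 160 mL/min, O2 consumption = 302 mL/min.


RQ = VCO2 / VO2
RQ = 160 / 302
RQ = 0.5298


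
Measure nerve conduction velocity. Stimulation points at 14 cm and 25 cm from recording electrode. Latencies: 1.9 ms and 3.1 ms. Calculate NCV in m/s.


Distance = (25 - 14) / 100 = 0.11 m
dt = (3.1 - 1.9) / 1000 = 0.0012 s
NCV = dist / dt = 91.67 m/s


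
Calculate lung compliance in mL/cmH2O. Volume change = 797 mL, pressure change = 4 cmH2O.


C = dV / dP
C = 797 / 4
C = 199.2 mL/cmH2O


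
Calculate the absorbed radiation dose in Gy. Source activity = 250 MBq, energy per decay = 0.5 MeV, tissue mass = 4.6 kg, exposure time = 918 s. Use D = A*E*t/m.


A = 250 MBq = 2.5000e+08 Bq
E = 0.5 MeV = 8.01e-14 J
D = A*E*t/m = 2.5000e+08*8.01e-14*918/4.6
D = 0.003996 Gy


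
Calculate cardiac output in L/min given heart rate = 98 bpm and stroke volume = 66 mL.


CO = HR * SV
CO = 98 * 66 / 1000
CO = 6.468 L/min


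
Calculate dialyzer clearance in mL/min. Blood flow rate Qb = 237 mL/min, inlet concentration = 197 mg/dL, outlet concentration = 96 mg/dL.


K = Qb * (Cb_in - Cb_out) / Cb_in
K = 237 * (197 - 96) / 197
K = 121.5 mL/min


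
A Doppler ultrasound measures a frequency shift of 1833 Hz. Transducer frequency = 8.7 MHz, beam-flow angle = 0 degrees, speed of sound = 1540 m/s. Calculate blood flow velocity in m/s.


v = fd * c / (2 * f0 * cos(theta))
v = 1833 * 1540 / (2 * 8.7000e+06 * cos(0))
v = 0.1622 m/s


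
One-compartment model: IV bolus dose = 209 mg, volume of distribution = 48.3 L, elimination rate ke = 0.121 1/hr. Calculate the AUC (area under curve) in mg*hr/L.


C0 = Dose/Vd = 209/48.3 = 4.32712 mg/L
AUC = C0/ke = 4.32712/0.121
AUC = 35.76 mg*hr/L


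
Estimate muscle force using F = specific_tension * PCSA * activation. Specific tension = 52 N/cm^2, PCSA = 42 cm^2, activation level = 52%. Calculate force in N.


F = sigma * PCSA * activation
F = 52 * 42 * 0.52
F = 1136 N


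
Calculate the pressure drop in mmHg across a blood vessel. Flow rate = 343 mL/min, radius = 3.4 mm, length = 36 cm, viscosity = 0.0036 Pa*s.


dP = 8*mu*L*Q / (pi*r^4)
Q = 343 mL/min = 5.71667e-06 m^3/s
dP = 141.18 Pa = 141.18 / 133.322 mmHg = 1.059 mmHg


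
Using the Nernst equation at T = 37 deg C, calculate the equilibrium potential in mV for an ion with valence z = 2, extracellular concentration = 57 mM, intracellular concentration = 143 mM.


E = (RT/(zF)) * ln(C_out/C_in)
T = 37 + 273.15 = 310.15 K
E = (8.314 * 310.15 / (2 * 96485)) * ln(57/143)
E = -12.29 mV


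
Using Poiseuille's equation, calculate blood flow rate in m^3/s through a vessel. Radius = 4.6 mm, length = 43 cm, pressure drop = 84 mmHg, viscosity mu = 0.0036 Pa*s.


Q = pi*r^4*dP / (8*mu*L)
r = 0.0046 m, L = 0.43 m
dP = 84 mmHg = 11199.048 Pa
Q = 0.001272 m^3/s


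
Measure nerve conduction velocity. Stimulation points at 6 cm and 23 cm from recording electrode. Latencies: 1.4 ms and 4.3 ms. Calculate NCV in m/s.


Distance = (23 - 6) / 100 = 0.17 m
dt = (4.3 - 1.4) / 1000 = 0.0029 s
NCV = dist / dt = 58.62 m/s


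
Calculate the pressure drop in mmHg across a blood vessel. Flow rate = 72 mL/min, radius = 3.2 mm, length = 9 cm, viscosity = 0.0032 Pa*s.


dP = 8*mu*L*Q / (pi*r^4)
Q = 72 mL/min = 1.2e-06 m^3/s
dP = 8.39294 Pa = 8.39294 / 133.322 mmHg = 0.06295 mmHg


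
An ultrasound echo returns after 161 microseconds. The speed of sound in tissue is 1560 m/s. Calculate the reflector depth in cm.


depth = c * t / 2
t = 161 us = 1.6100e-04 s
depth = 1560 * 1.6100e-04 / 2
depth = 0.12558 m = 12.558 cm


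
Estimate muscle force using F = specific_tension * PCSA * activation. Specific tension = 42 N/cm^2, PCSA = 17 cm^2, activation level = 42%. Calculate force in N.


F = sigma * PCSA * activation
F = 42 * 17 * 0.42
F = 299.9 N


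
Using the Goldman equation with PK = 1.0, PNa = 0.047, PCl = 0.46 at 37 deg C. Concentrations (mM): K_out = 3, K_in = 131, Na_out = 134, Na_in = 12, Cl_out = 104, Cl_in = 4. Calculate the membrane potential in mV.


Vm = (RT/F)*ln((PK*Ko + PNa*Nao + PCl*Cli)/(PK*Ki + PNa*Nai + PCl*Clo))
Numer = 11.138, Denom = 179.404
Vm = -74.28 mV


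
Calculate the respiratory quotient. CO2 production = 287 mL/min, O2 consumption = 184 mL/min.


RQ = VCO2 / VO2
RQ = 287 / 184
RQ = 1.56


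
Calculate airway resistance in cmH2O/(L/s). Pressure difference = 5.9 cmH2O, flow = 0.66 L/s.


R = dP / flow
R = 5.9 / 0.66
R = 8.939 cmH2O/(L/s)


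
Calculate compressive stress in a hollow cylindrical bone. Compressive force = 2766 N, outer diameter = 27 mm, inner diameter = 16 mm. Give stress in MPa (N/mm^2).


A = pi*(r_o^2 - r_i^2)
r_o = 13.5 mm, r_i = 8 mm
A = 371.493 mm^2
sigma = F/A = 2766 / 371.493
sigma = 7.446 MPa


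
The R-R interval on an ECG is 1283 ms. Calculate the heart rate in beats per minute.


HR = 60 / RR_interval(s)
RR = 1283 ms = 1.283 s
HR = 60 / 1.283 = 46.77 bpm


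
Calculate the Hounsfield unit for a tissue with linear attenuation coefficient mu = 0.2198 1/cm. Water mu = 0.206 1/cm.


HU = ((mu_tissue - mu_water) / mu_water) * 1000
HU = ((0.2198 - 0.206) / 0.206) * 1000
HU = 66.99


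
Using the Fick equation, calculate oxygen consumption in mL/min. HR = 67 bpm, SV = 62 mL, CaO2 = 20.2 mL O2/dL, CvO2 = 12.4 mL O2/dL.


CO = HR*SV = 67*62/1000 = 4.154 L/min
a-v O2 diff = 20.2 - 12.4 = 7.8 mL/dL
VO2 = CO * (CaO2-CvO2) * 10 dL/L
VO2 = 4.154 * 7.8 * 10
VO2 = 324 mL/min


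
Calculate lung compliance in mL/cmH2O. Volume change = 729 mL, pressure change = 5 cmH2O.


C = dV / dP
C = 729 / 5
C = 145.8 mL/cmH2O


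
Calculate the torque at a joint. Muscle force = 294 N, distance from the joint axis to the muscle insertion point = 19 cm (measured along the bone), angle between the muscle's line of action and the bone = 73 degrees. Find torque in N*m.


Torque = F * d * sin(theta)   (moment arm = d*sin(theta))
d = 19 cm = 0.19 m
Torque = 294 * 0.19 * sin(73)
Torque = 53.42 N*m


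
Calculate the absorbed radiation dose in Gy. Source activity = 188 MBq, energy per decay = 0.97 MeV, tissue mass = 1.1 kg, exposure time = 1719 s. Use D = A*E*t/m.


A = 188 MBq = 1.8800e+08 Bq
E = 0.97 MeV = 1.55394e-13 J
D = A*E*t/m = 1.8800e+08*1.55394e-13*1719/1.1
D = 0.04565 Gy


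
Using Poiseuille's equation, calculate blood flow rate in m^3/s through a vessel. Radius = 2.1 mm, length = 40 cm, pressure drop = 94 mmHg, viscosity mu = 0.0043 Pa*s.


Q = pi*r^4*dP / (8*mu*L)
r = 0.0021 m, L = 0.4 m
dP = 94 mmHg = 12532.268 Pa
Q = 5.5647e-05 m^3/s
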